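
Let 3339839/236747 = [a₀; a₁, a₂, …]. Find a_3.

3339839 = 14·236747 + 25381   →  a_0 = 14
236747 = 9·25381 + 8318   →  a_1 = 9
25381 = 3·8318 + 427   →  a_2 = 3
8318 = 19·427 + 205   →  a_3 = 19

19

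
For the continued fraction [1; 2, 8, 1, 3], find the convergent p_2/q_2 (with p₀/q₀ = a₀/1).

25/17

Using pₖ = aₖpₖ₋₁ + pₖ₋₂, qₖ = aₖqₖ₋₁ + qₖ₋₂ (with p₋₁=1, p₋₂=0, q₋₁=0, q₋₂=1):
  k=0: a=1, p=1, q=1
  k=1: a=2, p=3, q=2
  k=2: a=8, p=25, q=17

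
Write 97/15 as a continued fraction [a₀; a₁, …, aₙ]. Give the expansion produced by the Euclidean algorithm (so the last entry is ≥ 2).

[6; 2, 7]

97 = 6×15 + 7
15 = 2×7 + 1
7 = 7×1 + 0  (stop)
So 97/15 = [6; 2, 7].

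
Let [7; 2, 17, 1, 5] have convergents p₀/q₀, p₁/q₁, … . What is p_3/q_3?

Using pₖ = aₖpₖ₋₁ + pₖ₋₂, qₖ = aₖqₖ₋₁ + qₖ₋₂ (with p₋₁=1, p₋₂=0, q₋₁=0, q₋₂=1):
  k=0: a=7, p=7, q=1
  k=1: a=2, p=15, q=2
  k=2: a=17, p=262, q=35
  k=3: a=1, p=277, q=37

277/37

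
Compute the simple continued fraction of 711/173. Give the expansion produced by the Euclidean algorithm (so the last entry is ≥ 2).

711 = 4·173 + 19
173 = 9·19 + 2
19 = 9·2 + 1
2 = 2·1 + 0  (stop)
So 711/173 = [4; 9, 9, 2].

[4; 9, 9, 2]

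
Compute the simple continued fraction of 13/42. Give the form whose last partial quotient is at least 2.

13 = 0×42 + 13
42 = 3×13 + 3
13 = 4×3 + 1
3 = 3×1 + 0  (stop)
So 13/42 = [0; 3, 4, 3].

[0; 3, 4, 3]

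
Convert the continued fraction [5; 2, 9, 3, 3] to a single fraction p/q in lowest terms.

1073/196

Using pₖ = aₖpₖ₋₁ + pₖ₋₂ and qₖ = aₖqₖ₋₁ + qₖ₋₂:
  k=0: a=5, p=5, q=1
  k=1: a=2, p=11, q=2
  k=2: a=9, p=104, q=19
  k=3: a=3, p=323, q=59
  k=4: a=3, p=1073, q=196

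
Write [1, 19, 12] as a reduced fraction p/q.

Fold from the inside: start with 12/1.
  19 + 1/12 = 229/12
  1 + 12/229 = 241/229

241/229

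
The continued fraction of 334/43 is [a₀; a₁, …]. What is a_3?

334 = 7·43 + 33   →  a_0 = 7
43 = 1·33 + 10   →  a_1 = 1
33 = 3·10 + 3   →  a_2 = 3
10 = 3·3 + 1   →  a_3 = 3

3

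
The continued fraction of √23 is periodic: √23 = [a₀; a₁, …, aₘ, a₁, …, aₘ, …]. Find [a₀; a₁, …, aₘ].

a₀ = ⌊√23⌋ = 4.
With m₀=0, d₀=1 and mₖ₊₁ = dₖaₖ − mₖ, dₖ₊₁ = (n − mₖ₊₁²)/dₖ, aₖ₊₁ = ⌊(a₀+mₖ₊₁)/dₖ₊₁⌋:
  k=1: m=4, d=7, a=1
  k=2: m=3, d=2, a=3
  k=3: m=3, d=7, a=1
  k=4: m=4, d=1, a=8
d=1 and a=2a₀=8 at k=4, so the next step gives (m, d) = (4, 7) again — its k=1 value — and the period has length 4.

[4; 1, 3, 1, 8]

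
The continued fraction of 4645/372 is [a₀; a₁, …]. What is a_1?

4645 = 12·372 + 181   →  a_0 = 12
372 = 2·181 + 10   →  a_1 = 2

2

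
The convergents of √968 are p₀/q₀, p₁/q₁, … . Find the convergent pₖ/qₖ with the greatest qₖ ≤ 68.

√968 = [31; 8, 1, 6, 1, 8, 62, …] (period length 6).
Convergents:
  p_0/q_0 = 31/1
  p_1/q_1 = 249/8
  p_2/q_2 = 280/9
  p_3/q_3 = 1929/62
  p_4/q_4 = 2209/71
q_3 = 62 ≤ 68 < 71 = q_4, so the answer is 1929/62.

1929/62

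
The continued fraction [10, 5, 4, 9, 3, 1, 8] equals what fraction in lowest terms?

71121/6979

Using pₖ = aₖpₖ₋₁ + pₖ₋₂ and qₖ = aₖqₖ₋₁ + qₖ₋₂:
  k=0: a=10, p=10, q=1
  k=1: a=5, p=51, q=5
  k=2: a=4, p=214, q=21
  k=3: a=9, p=1977, q=194
  k=4: a=3, p=6145, q=603
  k=5: a=1, p=8122, q=797
  k=6: a=8, p=71121, q=6979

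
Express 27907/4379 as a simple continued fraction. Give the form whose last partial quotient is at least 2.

27907 = 6*4379 + 1633
4379 = 2*1633 + 1113
1633 = 1*1113 + 520
1113 = 2*520 + 73
520 = 7*73 + 9
73 = 8*9 + 1
9 = 9*1 + 0  (stop)
So 27907/4379 = [6; 2, 1, 2, 7, 8, 9].

[6; 2, 1, 2, 7, 8, 9]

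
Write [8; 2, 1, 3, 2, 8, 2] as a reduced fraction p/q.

3737/447

Fold from the inside: start with 2/1.
  8 + 1/2 = 17/2
  2 + 2/17 = 36/17
  3 + 17/36 = 125/36
  1 + 36/125 = 161/125
  2 + 125/161 = 447/161
  8 + 161/447 = 3737/447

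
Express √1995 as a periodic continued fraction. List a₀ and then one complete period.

a₀ = ⌊√1995⌋ = 44.
With m₀=0, d₀=1 and mₖ₊₁ = dₖaₖ − mₖ, dₖ₊₁ = (n − mₖ₊₁²)/dₖ, aₖ₊₁ = ⌊(a₀+mₖ₊₁)/dₖ₊₁⌋:
  k=1: m=44, d=59, a=1
  k=2: m=15, d=30, a=1
  k=3: m=15, d=59, a=1
  k=4: m=44, d=1, a=88
d=1 and a=2a₀=88 at k=4, so the next step gives (m, d) = (44, 59) again — its k=1 value — and the period has length 4.

[44; 1, 1, 1, 88]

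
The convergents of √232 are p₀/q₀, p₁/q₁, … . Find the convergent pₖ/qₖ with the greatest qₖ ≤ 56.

√232 = [15; 4, 3, 7, 3, 4, 30, …] (period length 6).
Convergents:
  p_0/q_0 = 15/1
  p_1/q_1 = 61/4
  p_2/q_2 = 198/13
  p_3/q_3 = 1447/95
q_2 = 13 ≤ 56 < 95 = q_3, so the answer is 198/13.

198/13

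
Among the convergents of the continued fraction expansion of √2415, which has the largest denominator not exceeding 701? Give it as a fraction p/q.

√2415 = [49; 7, 98, …] (period length 2).
Convergents:
  p_0/q_0 = 49/1
  p_1/q_1 = 344/7
  p_2/q_2 = 33761/687
  p_3/q_3 = 236671/4816
q_2 = 687 ≤ 701 < 4816 = q_3, so the answer is 33761/687.

33761/687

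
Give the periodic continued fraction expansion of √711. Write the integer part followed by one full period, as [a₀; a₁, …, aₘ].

[26; 1, 1, 1, 52]

a₀ = ⌊√711⌋ = 26.
With m₀=0, d₀=1 and mₖ₊₁ = dₖaₖ − mₖ, dₖ₊₁ = (n − mₖ₊₁²)/dₖ, aₖ₊₁ = ⌊(a₀+mₖ₊₁)/dₖ₊₁⌋:
  k=1: m=26, d=35, a=1
  k=2: m=9, d=18, a=1
  k=3: m=9, d=35, a=1
  k=4: m=26, d=1, a=52
d=1 and a=2a₀=52 at k=4, so the next step gives (m, d) = (26, 35) again — its k=1 value — and the period has length 4.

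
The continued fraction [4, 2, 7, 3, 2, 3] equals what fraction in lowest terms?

Using pₖ = aₖpₖ₋₁ + pₖ₋₂ and qₖ = aₖqₖ₋₁ + qₖ₋₂:
  k=0: a=4, p=4, q=1
  k=1: a=2, p=9, q=2
  k=2: a=7, p=67, q=15
  k=3: a=3, p=210, q=47
  k=4: a=2, p=487, q=109
  k=5: a=3, p=1671, q=374

1671/374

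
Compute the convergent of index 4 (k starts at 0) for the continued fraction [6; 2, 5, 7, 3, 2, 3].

1601/248

Using pₖ = aₖpₖ₋₁ + pₖ₋₂, qₖ = aₖqₖ₋₁ + qₖ₋₂ (with p₋₁=1, p₋₂=0, q₋₁=0, q₋₂=1):
  k=0: a=6, p=6, q=1
  k=1: a=2, p=13, q=2
  k=2: a=5, p=71, q=11
  k=3: a=7, p=510, q=79
  k=4: a=3, p=1601, q=248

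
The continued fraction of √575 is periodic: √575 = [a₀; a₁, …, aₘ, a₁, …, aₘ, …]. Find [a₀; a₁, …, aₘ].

[23; 1, 46]

a₀ = ⌊√575⌋ = 23.
With m₀=0, d₀=1 and mₖ₊₁ = dₖaₖ − mₖ, dₖ₊₁ = (n − mₖ₊₁²)/dₖ, aₖ₊₁ = ⌊(a₀+mₖ₊₁)/dₖ₊₁⌋:
  k=1: m=23, d=46, a=1
  k=2: m=23, d=1, a=46
d=1 and a=2a₀=46 at k=2, so the next step gives (m, d) = (23, 46) again — its k=1 value — and the period has length 2.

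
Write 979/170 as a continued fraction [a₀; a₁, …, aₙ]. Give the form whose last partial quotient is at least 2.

979 = 5·170 + 129
170 = 1·129 + 41
129 = 3·41 + 6
41 = 6·6 + 5
6 = 1·5 + 1
5 = 5·1 + 0  (stop)
So 979/170 = [5; 1, 3, 6, 1, 5].

[5; 1, 3, 6, 1, 5]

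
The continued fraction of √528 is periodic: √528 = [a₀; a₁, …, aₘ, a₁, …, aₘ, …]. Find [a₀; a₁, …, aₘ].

[22; 1, 44]

a₀ = ⌊√528⌋ = 22.
With m₀=0, d₀=1 and mₖ₊₁ = dₖaₖ − mₖ, dₖ₊₁ = (n − mₖ₊₁²)/dₖ, aₖ₊₁ = ⌊(a₀+mₖ₊₁)/dₖ₊₁⌋:
  k=1: m=22, d=44, a=1
  k=2: m=22, d=1, a=44
d=1 and a=2a₀=44 at k=2, so the next step gives (m, d) = (22, 44) again — its k=1 value — and the period has length 2.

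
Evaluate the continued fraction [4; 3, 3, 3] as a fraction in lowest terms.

Fold from the inside: start with 3/1.
  3 + 1/3 = 10/3
  3 + 3/10 = 33/10
  4 + 10/33 = 142/33

142/33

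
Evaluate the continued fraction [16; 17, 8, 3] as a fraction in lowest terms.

Fold from the inside: start with 3/1.
  8 + 1/3 = 25/3
  17 + 3/25 = 428/25
  16 + 25/428 = 6873/428

6873/428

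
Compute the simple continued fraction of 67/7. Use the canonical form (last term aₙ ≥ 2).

[9; 1, 1, 3]

67 = 9*7 + 4
7 = 1*4 + 3
4 = 1*3 + 1
3 = 3*1 + 0  (stop)
So 67/7 = [9; 1, 1, 3].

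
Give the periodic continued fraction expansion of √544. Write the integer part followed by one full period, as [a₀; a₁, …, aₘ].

a₀ = ⌊√544⌋ = 23.
With m₀=0, d₀=1 and mₖ₊₁ = dₖaₖ − mₖ, dₖ₊₁ = (n − mₖ₊₁²)/dₖ, aₖ₊₁ = ⌊(a₀+mₖ₊₁)/dₖ₊₁⌋:
  k=1: m=23, d=15, a=3
  k=2: m=22, d=4, a=11
  k=3: m=22, d=15, a=3
  k=4: m=23, d=1, a=46
d=1 and a=2a₀=46 at k=4, so the next step gives (m, d) = (23, 15) again — its k=1 value — and the period has length 4.

[23; 3, 11, 3, 46]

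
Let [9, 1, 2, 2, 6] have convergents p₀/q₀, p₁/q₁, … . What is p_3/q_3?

Using pₖ = aₖpₖ₋₁ + pₖ₋₂, qₖ = aₖqₖ₋₁ + qₖ₋₂ (with p₋₁=1, p₋₂=0, q₋₁=0, q₋₂=1):
  k=0: a=9, p=9, q=1
  k=1: a=1, p=10, q=1
  k=2: a=2, p=29, q=3
  k=3: a=2, p=68, q=7

68/7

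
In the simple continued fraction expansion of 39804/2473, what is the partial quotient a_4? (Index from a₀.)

3

39804 = 16·2473 + 236   →  a_0 = 16
2473 = 10·236 + 113   →  a_1 = 10
236 = 2·113 + 10   →  a_2 = 2
113 = 11·10 + 3   →  a_3 = 11
10 = 3·3 + 1   →  a_4 = 3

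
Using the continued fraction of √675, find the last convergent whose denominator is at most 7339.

70226/2703

√675 = [25; 1, 50, …] (period length 2).
Convergents:
  p_0/q_0 = 25/1
  p_1/q_1 = 26/1
  p_2/q_2 = 1325/51
  p_3/q_3 = 1351/52
  p_4/q_4 = 68875/2651
  p_5/q_5 = 70226/2703
  p_6/q_6 = 3580175/137801
q_5 = 2703 ≤ 7339 < 137801 = q_6, so the answer is 70226/2703.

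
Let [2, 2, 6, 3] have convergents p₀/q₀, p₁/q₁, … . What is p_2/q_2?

32/13

Using pₖ = aₖpₖ₋₁ + pₖ₋₂, qₖ = aₖqₖ₋₁ + qₖ₋₂ (with p₋₁=1, p₋₂=0, q₋₁=0, q₋₂=1):
  k=0: a=2, p=2, q=1
  k=1: a=2, p=5, q=2
  k=2: a=6, p=32, q=13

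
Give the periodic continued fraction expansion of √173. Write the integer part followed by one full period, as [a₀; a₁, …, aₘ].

[13; 6, 1, 1, 6, 26]

a₀ = ⌊√173⌋ = 13.
With m₀=0, d₀=1 and mₖ₊₁ = dₖaₖ − mₖ, dₖ₊₁ = (n − mₖ₊₁²)/dₖ, aₖ₊₁ = ⌊(a₀+mₖ₊₁)/dₖ₊₁⌋:
  k=1: m=13, d=4, a=6
  k=2: m=11, d=13, a=1
  k=3: m=2, d=13, a=1
  k=4: m=11, d=4, a=6
  k=5: m=13, d=1, a=26
d=1 and a=2a₀=26 at k=5, so the next step gives (m, d) = (13, 4) again — its k=1 value — and the period has length 5.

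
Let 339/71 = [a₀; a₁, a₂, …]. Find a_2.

339 = 4·71 + 55   →  a_0 = 4
71 = 1·55 + 16   →  a_1 = 1
55 = 3·16 + 7   →  a_2 = 3

3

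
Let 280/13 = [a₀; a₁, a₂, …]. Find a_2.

1

280 = 21·13 + 7   →  a_0 = 21
13 = 1·7 + 6   →  a_1 = 1
7 = 1·6 + 1   →  a_2 = 1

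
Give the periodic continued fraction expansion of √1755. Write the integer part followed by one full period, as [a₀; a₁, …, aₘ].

[41; 1, 8, 3, 8, 1, 82]

a₀ = ⌊√1755⌋ = 41.
With m₀=0, d₀=1 and mₖ₊₁ = dₖaₖ − mₖ, dₖ₊₁ = (n − mₖ₊₁²)/dₖ, aₖ₊₁ = ⌊(a₀+mₖ₊₁)/dₖ₊₁⌋:
  k=1: m=41, d=74, a=1
  k=2: m=33, d=9, a=8
  k=3: m=39, d=26, a=3
  k=4: m=39, d=9, a=8
  k=5: m=33, d=74, a=1
  k=6: m=41, d=1, a=82
d=1 and a=2a₀=82 at k=6, so the next step gives (m, d) = (41, 74) again — its k=1 value — and the period has length 6.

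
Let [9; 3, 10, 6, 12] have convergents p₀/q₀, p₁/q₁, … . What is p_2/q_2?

Using pₖ = aₖpₖ₋₁ + pₖ₋₂, qₖ = aₖqₖ₋₁ + qₖ₋₂ (with p₋₁=1, p₋₂=0, q₋₁=0, q₋₂=1):
  k=0: a=9, p=9, q=1
  k=1: a=3, p=28, q=3
  k=2: a=10, p=289, q=31

289/31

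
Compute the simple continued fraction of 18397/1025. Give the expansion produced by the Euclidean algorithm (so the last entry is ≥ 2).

[17; 1, 18, 2, 1, 17]

18397 = 17*1025 + 972
1025 = 1*972 + 53
972 = 18*53 + 18
53 = 2*18 + 17
18 = 1*17 + 1
17 = 17*1 + 0  (stop)
So 18397/1025 = [17; 1, 18, 2, 1, 17].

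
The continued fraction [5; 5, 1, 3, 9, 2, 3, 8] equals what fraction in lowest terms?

66891/12929

Fold from the inside: start with 8/1.
  3 + 1/8 = 25/8
  2 + 8/25 = 58/25
  9 + 25/58 = 547/58
  3 + 58/547 = 1699/547
  1 + 547/1699 = 2246/1699
  5 + 1699/2246 = 12929/2246
  5 + 2246/12929 = 66891/12929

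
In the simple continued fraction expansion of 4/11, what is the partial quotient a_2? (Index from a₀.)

4 = 0·11 + 4   →  a_0 = 0
11 = 2·4 + 3   →  a_1 = 2
4 = 1·3 + 1   →  a_2 = 1

1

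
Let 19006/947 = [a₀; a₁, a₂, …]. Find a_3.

1

19006 = 20·947 + 66   →  a_0 = 20
947 = 14·66 + 23   →  a_1 = 14
66 = 2·23 + 20   →  a_2 = 2
23 = 1·20 + 3   →  a_3 = 1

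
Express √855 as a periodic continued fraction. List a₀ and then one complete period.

a₀ = ⌊√855⌋ = 29.
With m₀=0, d₀=1 and mₖ₊₁ = dₖaₖ − mₖ, dₖ₊₁ = (n − mₖ₊₁²)/dₖ, aₖ₊₁ = ⌊(a₀+mₖ₊₁)/dₖ₊₁⌋:
  k=1: m=29, d=14, a=4
  k=2: m=27, d=9, a=6
  k=3: m=27, d=14, a=4
  k=4: m=29, d=1, a=58
d=1 and a=2a₀=58 at k=4, so the next step gives (m, d) = (29, 14) again — its k=1 value — and the period has length 4.

[29; 4, 6, 4, 58]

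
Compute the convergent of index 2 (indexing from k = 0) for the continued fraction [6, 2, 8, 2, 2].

Using pₖ = aₖpₖ₋₁ + pₖ₋₂, qₖ = aₖqₖ₋₁ + qₖ₋₂ (with p₋₁=1, p₋₂=0, q₋₁=0, q₋₂=1):
  k=0: a=6, p=6, q=1
  k=1: a=2, p=13, q=2
  k=2: a=8, p=110, q=17

110/17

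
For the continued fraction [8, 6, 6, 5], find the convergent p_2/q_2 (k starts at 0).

302/37

Using pₖ = aₖpₖ₋₁ + pₖ₋₂, qₖ = aₖqₖ₋₁ + qₖ₋₂ (with p₋₁=1, p₋₂=0, q₋₁=0, q₋₂=1):
  k=0: a=8, p=8, q=1
  k=1: a=6, p=49, q=6
  k=2: a=6, p=302, q=37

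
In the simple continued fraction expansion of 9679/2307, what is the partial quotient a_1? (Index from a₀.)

9679 = 4·2307 + 451   →  a_0 = 4
2307 = 5·451 + 52   →  a_1 = 5

5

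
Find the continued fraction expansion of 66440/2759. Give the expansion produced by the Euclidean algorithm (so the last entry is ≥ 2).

66440 = 24×2759 + 224
2759 = 12×224 + 71
224 = 3×71 + 11
71 = 6×11 + 5
11 = 2×5 + 1
5 = 5×1 + 0  (stop)
So 66440/2759 = [24; 12, 3, 6, 2, 5].

[24; 12, 3, 6, 2, 5]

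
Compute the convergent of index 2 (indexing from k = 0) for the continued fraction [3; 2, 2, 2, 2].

17/5

Using pₖ = aₖpₖ₋₁ + pₖ₋₂, qₖ = aₖqₖ₋₁ + qₖ₋₂ (with p₋₁=1, p₋₂=0, q₋₁=0, q₋₂=1):
  k=0: a=3, p=3, q=1
  k=1: a=2, p=7, q=2
  k=2: a=2, p=17, q=5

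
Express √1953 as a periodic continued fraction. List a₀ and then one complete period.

[44; 5, 5, 3, 12, 3, 5, 5, 88]

a₀ = ⌊√1953⌋ = 44.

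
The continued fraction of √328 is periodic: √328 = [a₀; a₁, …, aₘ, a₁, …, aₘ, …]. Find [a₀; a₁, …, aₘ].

a₀ = ⌊√328⌋ = 18.
With m₀=0, d₀=1 and mₖ₊₁ = dₖaₖ − mₖ, dₖ₊₁ = (n − mₖ₊₁²)/dₖ, aₖ₊₁ = ⌊(a₀+mₖ₊₁)/dₖ₊₁⌋:
  k=1: m=18, d=4, a=9
  k=2: m=18, d=1, a=36
d=1 and a=2a₀=36 at k=2, so the next step gives (m, d) = (18, 4) again — its k=1 value — and the period has length 2.

[18; 9, 36]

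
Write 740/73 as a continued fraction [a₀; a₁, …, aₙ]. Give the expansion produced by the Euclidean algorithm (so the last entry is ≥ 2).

740 = 10×73 + 10
73 = 7×10 + 3
10 = 3×3 + 1
3 = 3×1 + 0  (stop)
So 740/73 = [10; 7, 3, 3].

[10; 7, 3, 3]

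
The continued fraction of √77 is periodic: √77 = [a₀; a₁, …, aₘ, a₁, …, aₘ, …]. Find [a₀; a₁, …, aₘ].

[8; 1, 3, 2, 3, 1, 16]

a₀ = ⌊√77⌋ = 8.
With m₀=0, d₀=1 and mₖ₊₁ = dₖaₖ − mₖ, dₖ₊₁ = (n − mₖ₊₁²)/dₖ, aₖ₊₁ = ⌊(a₀+mₖ₊₁)/dₖ₊₁⌋:
  k=1: m=8, d=13, a=1
  k=2: m=5, d=4, a=3
  k=3: m=7, d=7, a=2
  k=4: m=7, d=4, a=3
  k=5: m=5, d=13, a=1
  k=6: m=8, d=1, a=16
d=1 and a=2a₀=16 at k=6, so the next step gives (m, d) = (8, 13) again — its k=1 value — and the period has length 6.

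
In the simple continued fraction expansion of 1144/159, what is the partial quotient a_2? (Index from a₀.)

1144 = 7·159 + 31   →  a_0 = 7
159 = 5·31 + 4   →  a_1 = 5
31 = 7·4 + 3   →  a_2 = 7

7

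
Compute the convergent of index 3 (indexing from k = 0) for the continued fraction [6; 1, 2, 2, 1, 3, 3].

47/7

Using pₖ = aₖpₖ₋₁ + pₖ₋₂, qₖ = aₖqₖ₋₁ + qₖ₋₂ (with p₋₁=1, p₋₂=0, q₋₁=0, q₋₂=1):
  k=0: a=6, p=6, q=1
  k=1: a=1, p=7, q=1
  k=2: a=2, p=20, q=3
  k=3: a=2, p=47, q=7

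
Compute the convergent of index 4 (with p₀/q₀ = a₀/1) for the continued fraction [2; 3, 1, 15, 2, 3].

Using pₖ = aₖpₖ₋₁ + pₖ₋₂, qₖ = aₖqₖ₋₁ + qₖ₋₂ (with p₋₁=1, p₋₂=0, q₋₁=0, q₋₂=1):
  k=0: a=2, p=2, q=1
  k=1: a=3, p=7, q=3
  k=2: a=1, p=9, q=4
  k=3: a=15, p=142, q=63
  k=4: a=2, p=293, q=130

293/130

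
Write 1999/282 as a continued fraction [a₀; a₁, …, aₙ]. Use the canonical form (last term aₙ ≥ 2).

[7; 11, 3, 1, 1, 3]

1999 = 7*282 + 25
282 = 11*25 + 7
25 = 3*7 + 4
7 = 1*4 + 3
4 = 1*3 + 1
3 = 3*1 + 0  (stop)
So 1999/282 = [7; 11, 3, 1, 1, 3].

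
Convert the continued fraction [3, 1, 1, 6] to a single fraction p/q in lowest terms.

Fold from the inside: start with 6/1.
  1 + 1/6 = 7/6
  1 + 6/7 = 13/7
  3 + 7/13 = 46/13

46/13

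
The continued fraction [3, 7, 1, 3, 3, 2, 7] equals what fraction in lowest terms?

5419/1732

Fold from the inside: start with 7/1.
  2 + 1/7 = 15/7
  3 + 7/15 = 52/15
  3 + 15/52 = 171/52
  1 + 52/171 = 223/171
  7 + 171/223 = 1732/223
  3 + 223/1732 = 5419/1732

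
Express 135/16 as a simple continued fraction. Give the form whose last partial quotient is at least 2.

[8; 2, 3, 2]

135 = 8×16 + 7
16 = 2×7 + 2
7 = 3×2 + 1
2 = 2×1 + 0  (stop)
So 135/16 = [8; 2, 3, 2].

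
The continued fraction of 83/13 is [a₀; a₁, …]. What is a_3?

83 = 6·13 + 5   →  a_0 = 6
13 = 2·5 + 3   →  a_1 = 2
5 = 1·3 + 2   →  a_2 = 1
3 = 1·2 + 1   →  a_3 = 1

1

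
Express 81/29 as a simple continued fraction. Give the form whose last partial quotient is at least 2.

[2; 1, 3, 1, 5]

81 = 2*29 + 23
29 = 1*23 + 6
23 = 3*6 + 5
6 = 1*5 + 1
5 = 5*1 + 0  (stop)
So 81/29 = [2; 1, 3, 1, 5].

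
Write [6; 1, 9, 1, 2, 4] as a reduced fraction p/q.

Using pₖ = aₖpₖ₋₁ + pₖ₋₂ and qₖ = aₖqₖ₋₁ + qₖ₋₂:
  k=0: a=6, p=6, q=1
  k=1: a=1, p=7, q=1
  k=2: a=9, p=69, q=10
  k=3: a=1, p=76, q=11
  k=4: a=2, p=221, q=32
  k=5: a=4, p=960, q=139

960/139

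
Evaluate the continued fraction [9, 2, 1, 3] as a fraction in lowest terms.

103/11

Fold from the inside: start with 3/1.
  1 + 1/3 = 4/3
  2 + 3/4 = 11/4
  9 + 4/11 = 103/11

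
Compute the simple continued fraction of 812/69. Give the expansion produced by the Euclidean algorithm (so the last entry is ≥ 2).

812 = 11·69 + 53
69 = 1·53 + 16
53 = 3·16 + 5
16 = 3·5 + 1
5 = 5·1 + 0  (stop)
So 812/69 = [11; 1, 3, 3, 5].

[11; 1, 3, 3, 5]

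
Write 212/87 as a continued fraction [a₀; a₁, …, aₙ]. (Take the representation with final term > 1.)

212 = 2×87 + 38
87 = 2×38 + 11
38 = 3×11 + 5
11 = 2×5 + 1
5 = 5×1 + 0  (stop)
So 212/87 = [2; 2, 3, 2, 5].

[2; 2, 3, 2, 5]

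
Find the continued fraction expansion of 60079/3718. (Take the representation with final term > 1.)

[16; 6, 3, 2, 3, 2, 2, 4]

60079 = 16×3718 + 591
3718 = 6×591 + 172
591 = 3×172 + 75
172 = 2×75 + 22
75 = 3×22 + 9
22 = 2×9 + 4
9 = 2×4 + 1
4 = 4×1 + 0  (stop)
So 60079/3718 = [16; 6, 3, 2, 3, 2, 2, 4].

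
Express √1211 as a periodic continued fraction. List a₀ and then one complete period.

a₀ = ⌊√1211⌋ = 34.

[34; 1, 3, 1, 68]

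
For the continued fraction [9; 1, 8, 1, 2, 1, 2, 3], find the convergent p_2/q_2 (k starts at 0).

Using pₖ = aₖpₖ₋₁ + pₖ₋₂, qₖ = aₖqₖ₋₁ + qₖ₋₂ (with p₋₁=1, p₋₂=0, q₋₁=0, q₋₂=1):
  k=0: a=9, p=9, q=1
  k=1: a=1, p=10, q=1
  k=2: a=8, p=89, q=9

89/9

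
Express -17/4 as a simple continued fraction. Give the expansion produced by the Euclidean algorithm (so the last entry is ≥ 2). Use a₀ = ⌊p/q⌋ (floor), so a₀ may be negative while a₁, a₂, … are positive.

[-5; 1, 3]

-17 = -5×4 + 3
4 = 1×3 + 1
3 = 3×1 + 0  (stop)
So -17/4 = [-5; 1, 3].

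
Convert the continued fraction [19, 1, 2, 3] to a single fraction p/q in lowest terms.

Fold from the inside: start with 3/1.
  2 + 1/3 = 7/3
  1 + 3/7 = 10/7
  19 + 7/10 = 197/10

197/10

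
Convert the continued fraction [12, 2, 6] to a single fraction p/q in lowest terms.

Fold from the inside: start with 6/1.
  2 + 1/6 = 13/6
  12 + 6/13 = 162/13

162/13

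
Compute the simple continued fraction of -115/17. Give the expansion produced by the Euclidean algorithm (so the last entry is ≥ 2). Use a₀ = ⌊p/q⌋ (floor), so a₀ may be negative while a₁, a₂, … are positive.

-115 = -7*17 + 4
17 = 4*4 + 1
4 = 4*1 + 0  (stop)
So -115/17 = [-7; 4, 4].

[-7; 4, 4]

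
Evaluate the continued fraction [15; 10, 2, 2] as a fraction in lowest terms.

Using pₖ = aₖpₖ₋₁ + pₖ₋₂ and qₖ = aₖqₖ₋₁ + qₖ₋₂:
  k=0: a=15, p=15, q=1
  k=1: a=10, p=151, q=10
  k=2: a=2, p=317, q=21
  k=3: a=2, p=785, q=52

785/52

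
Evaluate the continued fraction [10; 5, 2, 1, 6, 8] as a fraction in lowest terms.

8883/872

Fold from the inside: start with 8/1.
  6 + 1/8 = 49/8
  1 + 8/49 = 57/49
  2 + 49/57 = 163/57
  5 + 57/163 = 872/163
  10 + 163/872 = 8883/872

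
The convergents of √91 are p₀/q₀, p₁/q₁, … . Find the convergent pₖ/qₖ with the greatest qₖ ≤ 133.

√91 = [9; 1, 1, 5, 1, 5, 1, 1, 18, …] (period length 8).
Convergents:
  p_0/q_0 = 9/1
  p_1/q_1 = 10/1
  p_2/q_2 = 19/2
  p_3/q_3 = 105/11
  p_4/q_4 = 124/13
  p_5/q_5 = 725/76
  p_6/q_6 = 849/89
  p_7/q_7 = 1574/165
q_6 = 89 ≤ 133 < 165 = q_7, so the answer is 849/89.

849/89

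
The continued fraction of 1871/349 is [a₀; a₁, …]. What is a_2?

1

1871 = 5·349 + 126   →  a_0 = 5
349 = 2·126 + 97   →  a_1 = 2
126 = 1·97 + 29   →  a_2 = 1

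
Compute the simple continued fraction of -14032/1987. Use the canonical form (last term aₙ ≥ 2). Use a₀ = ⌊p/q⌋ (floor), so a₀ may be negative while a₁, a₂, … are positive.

[-8; 1, 15, 6, 2, 9]

-14032 = -8·1987 + 1864
1987 = 1·1864 + 123
1864 = 15·123 + 19
123 = 6·19 + 9
19 = 2·9 + 1
9 = 9·1 + 0  (stop)
So -14032/1987 = [-8; 1, 15, 6, 2, 9].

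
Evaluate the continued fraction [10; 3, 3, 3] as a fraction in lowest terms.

340/33

Fold from the inside: start with 3/1.
  3 + 1/3 = 10/3
  3 + 3/10 = 33/10
  10 + 10/33 = 340/33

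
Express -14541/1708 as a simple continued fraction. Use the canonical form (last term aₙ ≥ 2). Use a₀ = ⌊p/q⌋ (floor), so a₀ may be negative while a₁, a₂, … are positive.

[-9; 2, 18, 15, 3]

-14541 = -9*1708 + 831
1708 = 2*831 + 46
831 = 18*46 + 3
46 = 15*3 + 1
3 = 3*1 + 0  (stop)
So -14541/1708 = [-9; 2, 18, 15, 3].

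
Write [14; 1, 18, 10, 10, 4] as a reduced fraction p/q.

118191/7907

Using pₖ = aₖpₖ₋₁ + pₖ₋₂ and qₖ = aₖqₖ₋₁ + qₖ₋₂:
  k=0: a=14, p=14, q=1
  k=1: a=1, p=15, q=1
  k=2: a=18, p=284, q=19
  k=3: a=10, p=2855, q=191
  k=4: a=10, p=28834, q=1929
  k=5: a=4, p=118191, q=7907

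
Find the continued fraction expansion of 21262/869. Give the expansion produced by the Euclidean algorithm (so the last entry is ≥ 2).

21262 = 24×869 + 406
869 = 2×406 + 57
406 = 7×57 + 7
57 = 8×7 + 1
7 = 7×1 + 0  (stop)
So 21262/869 = [24; 2, 7, 8, 7].

[24; 2, 7, 8, 7]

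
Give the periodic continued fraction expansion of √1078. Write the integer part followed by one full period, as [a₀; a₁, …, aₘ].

a₀ = ⌊√1078⌋ = 32.
With m₀=0, d₀=1 and mₖ₊₁ = dₖaₖ − mₖ, dₖ₊₁ = (n − mₖ₊₁²)/dₖ, aₖ₊₁ = ⌊(a₀+mₖ₊₁)/dₖ₊₁⌋:
  k=1: m=32, d=54, a=1
  k=2: m=22, d=11, a=4
  k=3: m=22, d=54, a=1
  k=4: m=32, d=1, a=64
d=1 and a=2a₀=64 at k=4, so the next step gives (m, d) = (32, 54) again — its k=1 value — and the period has length 4.

[32; 1, 4, 1, 64]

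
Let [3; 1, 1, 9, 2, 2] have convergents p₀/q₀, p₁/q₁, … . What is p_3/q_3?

67/19

Using pₖ = aₖpₖ₋₁ + pₖ₋₂, qₖ = aₖqₖ₋₁ + qₖ₋₂ (with p₋₁=1, p₋₂=0, q₋₁=0, q₋₂=1):
  k=0: a=3, p=3, q=1
  k=1: a=1, p=4, q=1
  k=2: a=1, p=7, q=2
  k=3: a=9, p=67, q=19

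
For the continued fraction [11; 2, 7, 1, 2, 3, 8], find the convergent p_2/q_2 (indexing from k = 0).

172/15

Using pₖ = aₖpₖ₋₁ + pₖ₋₂, qₖ = aₖqₖ₋₁ + qₖ₋₂ (with p₋₁=1, p₋₂=0, q₋₁=0, q₋₂=1):
  k=0: a=11, p=11, q=1
  k=1: a=2, p=23, q=2
  k=2: a=7, p=172, q=15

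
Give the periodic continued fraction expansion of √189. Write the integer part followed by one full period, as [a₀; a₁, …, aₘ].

a₀ = ⌊√189⌋ = 13.

[13; 1, 2, 1, 26]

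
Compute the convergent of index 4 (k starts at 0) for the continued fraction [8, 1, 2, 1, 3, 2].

131/15

Using pₖ = aₖpₖ₋₁ + pₖ₋₂, qₖ = aₖqₖ₋₁ + qₖ₋₂ (with p₋₁=1, p₋₂=0, q₋₁=0, q₋₂=1):
  k=0: a=8, p=8, q=1
  k=1: a=1, p=9, q=1
  k=2: a=2, p=26, q=3
  k=3: a=1, p=35, q=4
  k=4: a=3, p=131, q=15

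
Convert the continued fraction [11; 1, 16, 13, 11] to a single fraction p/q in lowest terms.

Fold from the inside: start with 11/1.
  13 + 1/11 = 144/11
  16 + 11/144 = 2315/144
  1 + 144/2315 = 2459/2315
  11 + 2315/2459 = 29364/2459

29364/2459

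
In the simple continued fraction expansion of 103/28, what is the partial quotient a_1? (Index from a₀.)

1

103 = 3·28 + 19   →  a_0 = 3
28 = 1·19 + 9   →  a_1 = 1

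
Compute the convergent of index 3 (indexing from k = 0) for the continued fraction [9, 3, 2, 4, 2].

288/31

Using pₖ = aₖpₖ₋₁ + pₖ₋₂, qₖ = aₖqₖ₋₁ + qₖ₋₂ (with p₋₁=1, p₋₂=0, q₋₁=0, q₋₂=1):
  k=0: a=9, p=9, q=1
  k=1: a=3, p=28, q=3
  k=2: a=2, p=65, q=7
  k=3: a=4, p=288, q=31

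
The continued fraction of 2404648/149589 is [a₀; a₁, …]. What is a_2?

2404648 = 16·149589 + 11224   →  a_0 = 16
149589 = 13·11224 + 3677   →  a_1 = 13
11224 = 3·3677 + 193   →  a_2 = 3

3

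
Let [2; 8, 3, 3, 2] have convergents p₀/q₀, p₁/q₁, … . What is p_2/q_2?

Using pₖ = aₖpₖ₋₁ + pₖ₋₂, qₖ = aₖqₖ₋₁ + qₖ₋₂ (with p₋₁=1, p₋₂=0, q₋₁=0, q₋₂=1):
  k=0: a=2, p=2, q=1
  k=1: a=8, p=17, q=8
  k=2: a=3, p=53, q=25

53/25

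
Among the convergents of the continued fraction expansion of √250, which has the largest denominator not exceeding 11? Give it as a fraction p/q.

79/5

√250 = [15; 1, 4, 3, 3, 4, 1, 30, …] (period length 7).
Convergents:
  p_0/q_0 = 15/1
  p_1/q_1 = 16/1
  p_2/q_2 = 79/5
  p_3/q_3 = 253/16
q_2 = 5 ≤ 11 < 16 = q_3, so the answer is 79/5.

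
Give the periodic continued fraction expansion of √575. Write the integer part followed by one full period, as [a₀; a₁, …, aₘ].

a₀ = ⌊√575⌋ = 23.
With m₀=0, d₀=1 and mₖ₊₁ = dₖaₖ − mₖ, dₖ₊₁ = (n − mₖ₊₁²)/dₖ, aₖ₊₁ = ⌊(a₀+mₖ₊₁)/dₖ₊₁⌋:
  k=1: m=23, d=46, a=1
  k=2: m=23, d=1, a=46
d=1 and a=2a₀=46 at k=2, so the next step gives (m, d) = (23, 46) again — its k=1 value — and the period has length 2.

[23; 1, 46]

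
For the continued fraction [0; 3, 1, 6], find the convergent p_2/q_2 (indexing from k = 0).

1/4

Using pₖ = aₖpₖ₋₁ + pₖ₋₂, qₖ = aₖqₖ₋₁ + qₖ₋₂ (with p₋₁=1, p₋₂=0, q₋₁=0, q₋₂=1):
  k=0: a=0, p=0, q=1
  k=1: a=3, p=1, q=3
  k=2: a=1, p=1, q=4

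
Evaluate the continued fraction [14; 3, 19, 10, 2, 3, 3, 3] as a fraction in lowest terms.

Fold from the inside: start with 3/1.
  3 + 1/3 = 10/3
  3 + 3/10 = 33/10
  2 + 10/33 = 76/33
  10 + 33/76 = 793/76
  19 + 76/793 = 15143/793
  3 + 793/15143 = 46222/15143
  14 + 15143/46222 = 662251/46222

662251/46222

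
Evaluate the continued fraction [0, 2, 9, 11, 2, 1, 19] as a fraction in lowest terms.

Using pₖ = aₖpₖ₋₁ + pₖ₋₂ and qₖ = aₖqₖ₋₁ + qₖ₋₂:
  k=0: a=0, p=0, q=1
  k=1: a=2, p=1, q=2
  k=2: a=9, p=9, q=19
  k=3: a=11, p=100, q=211
  k=4: a=2, p=209, q=441
  k=5: a=1, p=309, q=652
  k=6: a=19, p=6080, q=12829

6080/12829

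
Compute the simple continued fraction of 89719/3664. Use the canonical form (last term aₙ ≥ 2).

89719 = 24×3664 + 1783
3664 = 2×1783 + 98
1783 = 18×98 + 19
98 = 5×19 + 3
19 = 6×3 + 1
3 = 3×1 + 0  (stop)
So 89719/3664 = [24; 2, 18, 5, 6, 3].

[24; 2, 18, 5, 6, 3]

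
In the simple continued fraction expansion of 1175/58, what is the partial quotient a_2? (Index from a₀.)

1175 = 20·58 + 15   →  a_0 = 20
58 = 3·15 + 13   →  a_1 = 3
15 = 1·13 + 2   →  a_2 = 1

1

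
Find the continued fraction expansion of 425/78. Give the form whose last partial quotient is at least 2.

425 = 5*78 + 35
78 = 2*35 + 8
35 = 4*8 + 3
8 = 2*3 + 2
3 = 1*2 + 1
2 = 2*1 + 0  (stop)
So 425/78 = [5; 2, 4, 2, 1, 2].

[5; 2, 4, 2, 1, 2]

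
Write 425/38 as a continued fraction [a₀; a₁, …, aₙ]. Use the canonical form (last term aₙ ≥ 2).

[11; 5, 2, 3]

425 = 11·38 + 7
38 = 5·7 + 3
7 = 2·3 + 1
3 = 3·1 + 0  (stop)
So 425/38 = [11; 5, 2, 3].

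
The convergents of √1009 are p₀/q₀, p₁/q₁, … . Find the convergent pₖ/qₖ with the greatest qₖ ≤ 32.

540/17

√1009 = [31; 1, 3, 3, 1, 62, …] (period length 5).
Convergents:
  p_0/q_0 = 31/1
  p_1/q_1 = 32/1
  p_2/q_2 = 127/4
  p_3/q_3 = 413/13
  p_4/q_4 = 540/17
  p_5/q_5 = 33893/1067
q_4 = 17 ≤ 32 < 1067 = q_5, so the answer is 540/17.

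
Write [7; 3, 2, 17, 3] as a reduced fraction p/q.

Using pₖ = aₖpₖ₋₁ + pₖ₋₂ and qₖ = aₖqₖ₋₁ + qₖ₋₂:
  k=0: a=7, p=7, q=1
  k=1: a=3, p=22, q=3
  k=2: a=2, p=51, q=7
  k=3: a=17, p=889, q=122
  k=4: a=3, p=2718, q=373

2718/373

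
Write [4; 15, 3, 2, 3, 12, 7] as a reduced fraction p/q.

129865/31944

Using pₖ = aₖpₖ₋₁ + pₖ₋₂ and qₖ = aₖqₖ₋₁ + qₖ₋₂:
  k=0: a=4, p=4, q=1
  k=1: a=15, p=61, q=15
  k=2: a=3, p=187, q=46
  k=3: a=2, p=435, q=107
  k=4: a=3, p=1492, q=367
  k=5: a=12, p=18339, q=4511
  k=6: a=7, p=129865, q=31944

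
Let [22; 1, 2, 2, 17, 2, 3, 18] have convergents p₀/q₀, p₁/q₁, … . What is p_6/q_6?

19874/875

Using pₖ = aₖpₖ₋₁ + pₖ₋₂, qₖ = aₖqₖ₋₁ + qₖ₋₂ (with p₋₁=1, p₋₂=0, q₋₁=0, q₋₂=1):
  k=0: a=22, p=22, q=1
  k=1: a=1, p=23, q=1
  k=2: a=2, p=68, q=3
  k=3: a=2, p=159, q=7
  k=4: a=17, p=2771, q=122
  k=5: a=2, p=5701, q=251
  k=6: a=3, p=19874, q=875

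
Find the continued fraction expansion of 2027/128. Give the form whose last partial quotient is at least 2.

2027 = 15·128 + 107
128 = 1·107 + 21
107 = 5·21 + 2
21 = 10·2 + 1
2 = 2·1 + 0  (stop)
So 2027/128 = [15; 1, 5, 10, 2].

[15; 1, 5, 10, 2]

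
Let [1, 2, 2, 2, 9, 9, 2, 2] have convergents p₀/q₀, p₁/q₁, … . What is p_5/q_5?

1457/1029

Using pₖ = aₖpₖ₋₁ + pₖ₋₂, qₖ = aₖqₖ₋₁ + qₖ₋₂ (with p₋₁=1, p₋₂=0, q₋₁=0, q₋₂=1):
  k=0: a=1, p=1, q=1
  k=1: a=2, p=3, q=2
  k=2: a=2, p=7, q=5
  k=3: a=2, p=17, q=12
  k=4: a=9, p=160, q=113
  k=5: a=9, p=1457, q=1029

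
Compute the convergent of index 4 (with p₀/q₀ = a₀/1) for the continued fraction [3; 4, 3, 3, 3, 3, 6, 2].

Using pₖ = aₖpₖ₋₁ + pₖ₋₂, qₖ = aₖqₖ₋₁ + qₖ₋₂ (with p₋₁=1, p₋₂=0, q₋₁=0, q₋₂=1):
  k=0: a=3, p=3, q=1
  k=1: a=4, p=13, q=4
  k=2: a=3, p=42, q=13
  k=3: a=3, p=139, q=43
  k=4: a=3, p=459, q=142

459/142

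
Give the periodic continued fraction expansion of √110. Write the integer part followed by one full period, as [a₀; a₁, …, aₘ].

[10; 2, 20]

a₀ = ⌊√110⌋ = 10.
With m₀=0, d₀=1 and mₖ₊₁ = dₖaₖ − mₖ, dₖ₊₁ = (n − mₖ₊₁²)/dₖ, aₖ₊₁ = ⌊(a₀+mₖ₊₁)/dₖ₊₁⌋:
  k=1: m=10, d=10, a=2
  k=2: m=10, d=1, a=20
d=1 and a=2a₀=20 at k=2, so the next step gives (m, d) = (10, 10) again — its k=1 value — and the period has length 2.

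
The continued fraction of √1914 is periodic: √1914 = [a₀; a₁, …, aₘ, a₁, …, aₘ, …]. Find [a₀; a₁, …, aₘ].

[43; 1, 2, 1, 86]

a₀ = ⌊√1914⌋ = 43.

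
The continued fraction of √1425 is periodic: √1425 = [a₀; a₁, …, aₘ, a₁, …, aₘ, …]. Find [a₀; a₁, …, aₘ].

a₀ = ⌊√1425⌋ = 37.

[37; 1, 2, 1, 74]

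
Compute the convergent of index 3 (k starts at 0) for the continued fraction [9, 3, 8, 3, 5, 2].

727/78

Using pₖ = aₖpₖ₋₁ + pₖ₋₂, qₖ = aₖqₖ₋₁ + qₖ₋₂ (with p₋₁=1, p₋₂=0, q₋₁=0, q₋₂=1):
  k=0: a=9, p=9, q=1
  k=1: a=3, p=28, q=3
  k=2: a=8, p=233, q=25
  k=3: a=3, p=727, q=78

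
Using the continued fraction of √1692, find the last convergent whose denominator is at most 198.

√1692 = [41; 7, 2, 7, 82, …] (period length 4).
Convergents:
  p_0/q_0 = 41/1
  p_1/q_1 = 288/7
  p_2/q_2 = 617/15
  p_3/q_3 = 4607/112
  p_4/q_4 = 378391/9199
q_3 = 112 ≤ 198 < 9199 = q_4, so the answer is 4607/112.

4607/112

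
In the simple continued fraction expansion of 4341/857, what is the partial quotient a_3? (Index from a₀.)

3

4341 = 5·857 + 56   →  a_0 = 5
857 = 15·56 + 17   →  a_1 = 15
56 = 3·17 + 5   →  a_2 = 3
17 = 3·5 + 2   →  a_3 = 3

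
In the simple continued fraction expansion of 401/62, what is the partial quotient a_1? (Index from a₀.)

401 = 6·62 + 29   →  a_0 = 6
62 = 2·29 + 4   →  a_1 = 2

2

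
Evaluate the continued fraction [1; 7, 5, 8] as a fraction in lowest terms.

336/295

Using pₖ = aₖpₖ₋₁ + pₖ₋₂ and qₖ = aₖqₖ₋₁ + qₖ₋₂:
  k=0: a=1, p=1, q=1
  k=1: a=7, p=8, q=7
  k=2: a=5, p=41, q=36
  k=3: a=8, p=336, q=295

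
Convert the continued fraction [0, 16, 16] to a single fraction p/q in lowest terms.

Using pₖ = aₖpₖ₋₁ + pₖ₋₂ and qₖ = aₖqₖ₋₁ + qₖ₋₂:
  k=0: a=0, p=0, q=1
  k=1: a=16, p=1, q=16
  k=2: a=16, p=16, q=257

16/257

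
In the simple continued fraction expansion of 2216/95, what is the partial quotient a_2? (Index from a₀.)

15

2216 = 23·95 + 31   →  a_0 = 23
95 = 3·31 + 2   →  a_1 = 3
31 = 15·2 + 1   →  a_2 = 15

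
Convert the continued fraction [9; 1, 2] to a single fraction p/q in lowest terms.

Using pₖ = aₖpₖ₋₁ + pₖ₋₂ and qₖ = aₖqₖ₋₁ + qₖ₋₂:
  k=0: a=9, p=9, q=1
  k=1: a=1, p=10, q=1
  k=2: a=2, p=29, q=3

29/3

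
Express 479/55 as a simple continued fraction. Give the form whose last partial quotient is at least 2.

[8; 1, 2, 2, 3, 2]

479 = 8·55 + 39
55 = 1·39 + 16
39 = 2·16 + 7
16 = 2·7 + 2
7 = 3·2 + 1
2 = 2·1 + 0  (stop)
So 479/55 = [8; 1, 2, 2, 3, 2].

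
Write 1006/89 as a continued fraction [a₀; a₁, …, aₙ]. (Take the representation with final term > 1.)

[11; 3, 3, 2, 1, 2]

1006 = 11·89 + 27
89 = 3·27 + 8
27 = 3·8 + 3
8 = 2·3 + 2
3 = 1·2 + 1
2 = 2·1 + 0  (stop)
So 1006/89 = [11; 3, 3, 2, 1, 2].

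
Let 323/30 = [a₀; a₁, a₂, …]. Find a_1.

1

323 = 10·30 + 23   →  a_0 = 10
30 = 1·23 + 7   →  a_1 = 1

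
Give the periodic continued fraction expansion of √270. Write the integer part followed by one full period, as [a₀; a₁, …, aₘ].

[16; 2, 3, 6, 3, 2, 32]

a₀ = ⌊√270⌋ = 16.
With m₀=0, d₀=1 and mₖ₊₁ = dₖaₖ − mₖ, dₖ₊₁ = (n − mₖ₊₁²)/dₖ, aₖ₊₁ = ⌊(a₀+mₖ₊₁)/dₖ₊₁⌋:
  k=1: m=16, d=14, a=2
  k=2: m=12, d=9, a=3
  k=3: m=15, d=5, a=6
  k=4: m=15, d=9, a=3
  k=5: m=12, d=14, a=2
  k=6: m=16, d=1, a=32
d=1 and a=2a₀=32 at k=6, so the next step gives (m, d) = (16, 14) again — its k=1 value — and the period has length 6.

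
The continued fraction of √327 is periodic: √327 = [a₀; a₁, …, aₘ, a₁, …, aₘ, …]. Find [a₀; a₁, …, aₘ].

[18; 12, 36]

a₀ = ⌊√327⌋ = 18.
With m₀=0, d₀=1 and mₖ₊₁ = dₖaₖ − mₖ, dₖ₊₁ = (n − mₖ₊₁²)/dₖ, aₖ₊₁ = ⌊(a₀+mₖ₊₁)/dₖ₊₁⌋:
  k=1: m=18, d=3, a=12
  k=2: m=18, d=1, a=36
d=1 and a=2a₀=36 at k=2, so the next step gives (m, d) = (18, 3) again — its k=1 value — and the period has length 2.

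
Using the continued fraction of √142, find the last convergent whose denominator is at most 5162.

40897/3432

√142 = [11; 1, 10, 1, 22, …] (period length 4).
Convergents:
  p_0/q_0 = 11/1
  p_1/q_1 = 12/1
  p_2/q_2 = 131/11
  p_3/q_3 = 143/12
  p_4/q_4 = 3277/275
  p_5/q_5 = 3420/287
  p_6/q_6 = 37477/3145
  p_7/q_7 = 40897/3432
  p_8/q_8 = 937211/78649
q_7 = 3432 ≤ 5162 < 78649 = q_8, so the answer is 40897/3432.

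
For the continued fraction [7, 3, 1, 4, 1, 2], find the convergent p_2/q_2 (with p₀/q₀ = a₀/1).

29/4

Using pₖ = aₖpₖ₋₁ + pₖ₋₂, qₖ = aₖqₖ₋₁ + qₖ₋₂ (with p₋₁=1, p₋₂=0, q₋₁=0, q₋₂=1):
  k=0: a=7, p=7, q=1
  k=1: a=3, p=22, q=3
  k=2: a=1, p=29, q=4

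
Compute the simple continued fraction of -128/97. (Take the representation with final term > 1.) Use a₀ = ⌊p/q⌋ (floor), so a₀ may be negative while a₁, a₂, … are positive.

[-2; 1, 2, 7, 1, 3]

-128 = -2*97 + 66
97 = 1*66 + 31
66 = 2*31 + 4
31 = 7*4 + 3
4 = 1*3 + 1
3 = 3*1 + 0  (stop)
So -128/97 = [-2; 1, 2, 7, 1, 3].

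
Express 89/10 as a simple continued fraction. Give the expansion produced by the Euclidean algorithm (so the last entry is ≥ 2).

[8; 1, 9]

89 = 8*10 + 9
10 = 1*9 + 1
9 = 9*1 + 0  (stop)
So 89/10 = [8; 1, 9].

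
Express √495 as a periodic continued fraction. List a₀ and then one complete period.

a₀ = ⌊√495⌋ = 22.

[22; 4, 44]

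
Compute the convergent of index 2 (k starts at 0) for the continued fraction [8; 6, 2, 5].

106/13

Using pₖ = aₖpₖ₋₁ + pₖ₋₂, qₖ = aₖqₖ₋₁ + qₖ₋₂ (with p₋₁=1, p₋₂=0, q₋₁=0, q₋₂=1):
  k=0: a=8, p=8, q=1
  k=1: a=6, p=49, q=6
  k=2: a=2, p=106, q=13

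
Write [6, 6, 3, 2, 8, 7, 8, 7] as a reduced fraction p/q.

Fold from the inside: start with 7/1.
  8 + 1/7 = 57/7
  7 + 7/57 = 406/57
  8 + 57/406 = 3305/406
  2 + 406/3305 = 7016/3305
  3 + 3305/7016 = 24353/7016
  6 + 7016/24353 = 153134/24353
  6 + 24353/153134 = 943157/153134

943157/153134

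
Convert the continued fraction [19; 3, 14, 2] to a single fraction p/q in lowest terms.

Fold from the inside: start with 2/1.
  14 + 1/2 = 29/2
  3 + 2/29 = 89/29
  19 + 29/89 = 1720/89

1720/89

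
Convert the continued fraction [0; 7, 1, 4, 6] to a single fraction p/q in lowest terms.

31/242

Fold from the inside: start with 6/1.
  4 + 1/6 = 25/6
  1 + 6/25 = 31/25
  7 + 25/31 = 242/31
  0 + 31/242 = 31/242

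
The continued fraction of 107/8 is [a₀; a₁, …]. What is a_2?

1

107 = 13·8 + 3   →  a_0 = 13
8 = 2·3 + 2   →  a_1 = 2
3 = 1·2 + 1   →  a_2 = 1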